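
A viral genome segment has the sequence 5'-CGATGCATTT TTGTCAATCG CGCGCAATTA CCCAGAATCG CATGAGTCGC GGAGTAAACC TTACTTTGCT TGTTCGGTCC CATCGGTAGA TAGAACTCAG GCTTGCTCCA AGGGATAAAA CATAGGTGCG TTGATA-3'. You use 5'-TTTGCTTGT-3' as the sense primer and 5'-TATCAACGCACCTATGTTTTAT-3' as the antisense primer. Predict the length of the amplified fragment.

Scanning the template, TTTGCTTGT occurs at positions 65–73; this primer anneals to the bottom strand there with its 3' end pointing downstream.
The reverse primer's reverse complement is ATAAAACATAGGTGCGTTGATA, which matches the template at positions 115–136.
The product runs from position 65 to position 136, so its length is 136 − 65 + 1 = 72 bp.

72 bp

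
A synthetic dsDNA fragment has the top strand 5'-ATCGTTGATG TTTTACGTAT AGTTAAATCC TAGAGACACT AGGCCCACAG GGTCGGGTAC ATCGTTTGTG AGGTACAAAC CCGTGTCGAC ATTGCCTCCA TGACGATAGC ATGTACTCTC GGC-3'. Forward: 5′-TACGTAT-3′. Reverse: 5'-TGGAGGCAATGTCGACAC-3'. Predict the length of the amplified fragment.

Scanning the template, TACGTAT occurs at positions 14–20; this primer anneals to the bottom strand there with its 3' end pointing downstream.
Taking the reverse complement of TGGAGGCAATGTCGACAC gives GTGTCGACATTGCCTCCA, found at positions 83–100 on the template; the primer anneals here to the top strand with its 3' end pointing upstream.
Product length = (reverse-primer end) − (forward-primer start) + 1 = 100 − 14 + 1 = 87 bp.

87 bp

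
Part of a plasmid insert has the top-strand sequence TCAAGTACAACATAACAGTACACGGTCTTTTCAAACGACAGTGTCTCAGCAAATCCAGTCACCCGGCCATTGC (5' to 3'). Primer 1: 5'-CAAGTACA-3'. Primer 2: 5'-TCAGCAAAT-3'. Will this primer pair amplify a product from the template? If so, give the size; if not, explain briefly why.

Primer 1 (CAAGTACA) matches the top strand at positions 2–9 (3' end points downstream).
Primer 2 (TCAGCAAAT) also matches the top strand directly, at positions 46–54 — its reverse complement ATTTGCTGA is not present.
Both primers anneal to the bottom strand with 3' ends pointing the same way, so neither can prime synthesis back toward the other.

No product — both primers anneal to the same strand and extend in the same direction.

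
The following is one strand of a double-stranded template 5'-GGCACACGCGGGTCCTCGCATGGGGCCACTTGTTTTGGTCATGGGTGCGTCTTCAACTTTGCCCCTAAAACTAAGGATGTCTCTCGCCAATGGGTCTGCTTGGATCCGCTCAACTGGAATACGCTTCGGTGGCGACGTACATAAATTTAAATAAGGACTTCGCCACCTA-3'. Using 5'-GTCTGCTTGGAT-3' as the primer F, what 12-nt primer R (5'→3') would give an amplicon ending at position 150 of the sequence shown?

The forward primer binds at positions 94–105; the product's 3' end on the top strand is position 150.
The reverse primer anneals to the top strand over positions 139–150, i.e. to ACATAAATTTAA.
Its sequence written 5'→3' is the reverse complement: TTAAATTTATGT.

5'-TTAAATTTATGT-3'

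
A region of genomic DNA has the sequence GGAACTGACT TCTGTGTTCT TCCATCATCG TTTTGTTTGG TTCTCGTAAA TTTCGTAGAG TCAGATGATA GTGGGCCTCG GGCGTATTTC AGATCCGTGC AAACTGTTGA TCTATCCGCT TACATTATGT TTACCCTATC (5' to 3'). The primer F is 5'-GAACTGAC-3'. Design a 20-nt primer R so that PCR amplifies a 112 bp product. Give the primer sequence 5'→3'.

The forward primer binds at positions 2–9, so a 112 bp product ends at position 2 + 112 − 1 = 113.
The reverse primer anneals to the top strand over positions 94–113, i.e. to TCCGTGCAAACTGTTGATCT.
Its sequence written 5'→3' is the reverse complement: AGATCAACAGTTTGCACGGA.

5'-AGATCAACAGTTTGCACGGA-3'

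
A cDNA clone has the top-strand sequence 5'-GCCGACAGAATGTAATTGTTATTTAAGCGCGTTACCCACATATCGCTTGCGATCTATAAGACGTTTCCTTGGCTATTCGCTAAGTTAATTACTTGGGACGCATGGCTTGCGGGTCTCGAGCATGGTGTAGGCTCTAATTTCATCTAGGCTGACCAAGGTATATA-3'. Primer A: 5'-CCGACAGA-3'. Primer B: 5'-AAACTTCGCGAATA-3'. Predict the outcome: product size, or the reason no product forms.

No product — primer B has no binding site in the template.

Primer B (AAACTTCGCGAATA) does not match the top strand, and its reverse complement TATTCGCGAAGTTT does not match either.
With no annealing site for primer B, no amplification occurs.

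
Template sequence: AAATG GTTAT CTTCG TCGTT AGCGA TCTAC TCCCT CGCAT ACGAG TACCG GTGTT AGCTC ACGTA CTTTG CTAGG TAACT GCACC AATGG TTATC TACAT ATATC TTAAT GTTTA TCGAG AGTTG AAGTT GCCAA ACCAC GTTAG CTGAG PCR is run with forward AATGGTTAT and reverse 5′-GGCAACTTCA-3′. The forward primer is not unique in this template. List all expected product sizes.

The forward primer AATGGTTAT matches the top strand at positions 2–10, 86–94.
The reverse primer's reverse complement is TGAAGTTGCC, matching at positions 124–133.
Each forward site pairs with the reverse site to give a product ending at position 133: sizes 132, 48 bp.

132 bp, 48 bp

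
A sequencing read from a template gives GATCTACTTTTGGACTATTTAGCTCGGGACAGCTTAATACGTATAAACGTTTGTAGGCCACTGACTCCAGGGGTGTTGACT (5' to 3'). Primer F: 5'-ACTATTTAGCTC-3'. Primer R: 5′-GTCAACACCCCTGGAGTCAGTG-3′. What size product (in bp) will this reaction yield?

67 bp

The forward primer matches the template at positions 14–25.
Taking the reverse complement of GTCAACACCCCTGGAGTCAGTG gives CACTGACTCCAGGGGTGTTGAC, found at positions 59–80 on the template; the primer anneals here to the top strand with its 3' end pointing upstream.
The product runs from position 14 to position 80, so its length is 80 − 14 + 1 = 67 bp.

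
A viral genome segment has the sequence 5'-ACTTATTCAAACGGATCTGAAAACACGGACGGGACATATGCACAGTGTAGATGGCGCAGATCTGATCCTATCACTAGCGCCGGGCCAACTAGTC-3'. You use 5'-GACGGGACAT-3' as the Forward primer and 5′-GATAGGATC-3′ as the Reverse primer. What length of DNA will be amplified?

45 bp

Forward primer GACGGGACAT is found on the top strand at positions 28–37.
The reverse primer's reverse complement is GATCCTATC, which matches the template at positions 64–72.
The product runs from position 28 to position 72, so its length is 72 − 28 + 1 = 45 bp.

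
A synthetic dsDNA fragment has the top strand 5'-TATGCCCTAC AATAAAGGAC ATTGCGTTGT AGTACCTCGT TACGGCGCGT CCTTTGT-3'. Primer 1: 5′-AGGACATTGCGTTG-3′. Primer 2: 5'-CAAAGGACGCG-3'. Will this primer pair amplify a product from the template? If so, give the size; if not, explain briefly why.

Yes — a 41 bp product.

Primer 1 (AGGACATTGCGTTG) matches the top strand at positions 16–29; it acts as a forward primer.
Primer 2's reverse complement is CGCGTCCTTTG, matching the top strand at positions 46–56; it acts as a reverse primer.
The 3' ends face each other across positions 16–56, giving a 41 bp product.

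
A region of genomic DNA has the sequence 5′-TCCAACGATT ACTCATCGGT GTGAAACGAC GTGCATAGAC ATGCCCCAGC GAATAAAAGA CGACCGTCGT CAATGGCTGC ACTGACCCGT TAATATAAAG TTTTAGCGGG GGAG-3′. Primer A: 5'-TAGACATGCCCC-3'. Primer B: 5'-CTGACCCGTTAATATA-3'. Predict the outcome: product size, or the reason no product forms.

No product — both primers anneal to the same strand and extend in the same direction.

Primer A (TAGACATGCCCC) matches the top strand at positions 36–47 (3' end points downstream).
Primer B (CTGACCCGTTAATATA) also matches the top strand directly, at positions 82–97 — its reverse complement TATATTAACGGGTCAG is not present.
Both primers anneal to the bottom strand with 3' ends pointing the same way, so neither can prime synthesis back toward the other.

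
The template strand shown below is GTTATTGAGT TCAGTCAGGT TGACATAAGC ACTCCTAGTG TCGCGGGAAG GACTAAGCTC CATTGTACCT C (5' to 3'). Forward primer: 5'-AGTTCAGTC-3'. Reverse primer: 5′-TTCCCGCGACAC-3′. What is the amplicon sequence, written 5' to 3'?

5'-AGTTCAGTCAGGTTGACATAAGCACTCCTAGTGTCGCGGGAA-3'

Scanning the template, AGTTCAGTC occurs at positions 8–16; this primer anneals to the bottom strand there with its 3' end pointing downstream.
Taking the reverse complement of TTCCCGCGACAC gives GTGTCGCGGGAA, found at positions 38–49 on the template; the primer anneals here to the top strand with its 3' end pointing upstream.
The product is the template from position 8 through 49 (42 bp).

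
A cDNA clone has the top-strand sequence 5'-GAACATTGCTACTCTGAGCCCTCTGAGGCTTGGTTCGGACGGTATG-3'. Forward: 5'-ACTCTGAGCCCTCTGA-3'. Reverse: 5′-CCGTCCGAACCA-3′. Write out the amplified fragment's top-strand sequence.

5'-ACTCTGAGCCCTCTGAGGCTTGGTTCGGACGG-3'

Forward primer ACTCTGAGCCCTCTGA is found on the top strand at positions 11–26.
Taking the reverse complement of CCGTCCGAACCA gives TGGTTCGGACGG, found at positions 31–42 on the template; the primer anneals here to the top strand with its 3' end pointing upstream.
The product is the template from position 11 through 42 (32 bp).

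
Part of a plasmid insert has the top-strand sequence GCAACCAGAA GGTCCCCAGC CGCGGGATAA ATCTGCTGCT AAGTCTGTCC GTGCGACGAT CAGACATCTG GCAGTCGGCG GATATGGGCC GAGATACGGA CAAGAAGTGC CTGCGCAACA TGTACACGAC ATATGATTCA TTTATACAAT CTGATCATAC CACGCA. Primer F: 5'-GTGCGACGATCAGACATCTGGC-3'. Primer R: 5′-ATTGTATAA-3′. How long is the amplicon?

100 bp

Forward primer GTGCGACGATCAGACATCTGGC is found on the top strand at positions 51–72.
Reverse complement of the reverse primer: TTATACAAT. This occurs on the top strand at positions 142–150.
The product runs from position 51 to position 150, so its length is 150 − 51 + 1 = 100 bp.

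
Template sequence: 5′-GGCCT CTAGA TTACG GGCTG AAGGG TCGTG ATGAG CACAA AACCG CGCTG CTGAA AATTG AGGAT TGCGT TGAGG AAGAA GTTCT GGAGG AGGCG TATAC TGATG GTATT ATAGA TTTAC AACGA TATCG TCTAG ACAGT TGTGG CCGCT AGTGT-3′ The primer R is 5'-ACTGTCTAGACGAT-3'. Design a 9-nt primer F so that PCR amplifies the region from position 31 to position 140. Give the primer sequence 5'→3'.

The reverse primer's reverse complement ATCGTCTAGACAGT matches the template at positions 127–140; the product starts at position 31.
The forward primer is identical to the top strand over positions 31–39: ATGAGCACA.

5'-ATGAGCACA-3'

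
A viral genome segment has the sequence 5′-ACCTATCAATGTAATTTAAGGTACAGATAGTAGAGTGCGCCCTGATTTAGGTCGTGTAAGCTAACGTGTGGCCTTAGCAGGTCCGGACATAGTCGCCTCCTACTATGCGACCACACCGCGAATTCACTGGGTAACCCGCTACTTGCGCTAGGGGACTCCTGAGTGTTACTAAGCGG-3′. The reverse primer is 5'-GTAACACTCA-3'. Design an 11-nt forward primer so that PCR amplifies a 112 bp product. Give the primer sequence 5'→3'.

The reverse primer's reverse complement TGAGTGTTAC matches the template at positions 160–169, so the product ends at position 169.
A 112 bp product then starts at position 169 − 112 + 1 = 58.
The forward primer is identical to the top strand there: AAGCTAACGTG.

5'-AAGCTAACGTG-3'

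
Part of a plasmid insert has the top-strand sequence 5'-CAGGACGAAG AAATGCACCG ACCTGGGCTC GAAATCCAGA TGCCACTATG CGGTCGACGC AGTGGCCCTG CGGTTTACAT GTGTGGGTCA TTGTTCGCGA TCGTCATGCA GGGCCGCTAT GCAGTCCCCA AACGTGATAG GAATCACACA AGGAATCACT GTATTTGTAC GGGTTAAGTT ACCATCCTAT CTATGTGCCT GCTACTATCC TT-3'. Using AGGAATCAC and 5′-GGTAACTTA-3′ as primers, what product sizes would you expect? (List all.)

45 bp, 33 bp

The forward primer AGGAATCAC matches the top strand at positions 139–147, 151–159.
The reverse primer's reverse complement is TAAGTTACC, matching at positions 175–183.
Each forward site pairs with the reverse site to give a product ending at position 183: sizes 45, 33 bp.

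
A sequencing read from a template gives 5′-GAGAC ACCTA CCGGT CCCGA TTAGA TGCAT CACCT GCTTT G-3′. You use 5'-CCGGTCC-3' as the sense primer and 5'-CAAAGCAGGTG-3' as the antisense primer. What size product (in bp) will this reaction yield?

31 bp

The forward primer matches the template at positions 11–17.
The reverse primer's reverse complement is CACCTGCTTTG, which matches the template at positions 31–41.
Amplicon spans positions 11–41: 31 bp.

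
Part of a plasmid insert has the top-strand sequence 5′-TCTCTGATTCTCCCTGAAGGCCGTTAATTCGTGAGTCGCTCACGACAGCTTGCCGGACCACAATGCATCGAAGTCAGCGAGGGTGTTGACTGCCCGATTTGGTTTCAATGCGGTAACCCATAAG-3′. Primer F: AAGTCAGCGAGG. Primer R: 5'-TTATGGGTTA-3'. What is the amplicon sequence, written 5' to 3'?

5'-AAGTCAGCGAGGGTGTTGACTGCCCGATTTGGTTTCAATGCGGTAACCCATAA-3'

Scanning the template, AAGTCAGCGAGG occurs at positions 71–82; this primer anneals to the bottom strand there with its 3' end pointing downstream.
Reverse complement of the reverse primer: TAACCCATAA. This occurs on the top strand at positions 114–123.
The product is the template from position 71 through 123 (53 bp).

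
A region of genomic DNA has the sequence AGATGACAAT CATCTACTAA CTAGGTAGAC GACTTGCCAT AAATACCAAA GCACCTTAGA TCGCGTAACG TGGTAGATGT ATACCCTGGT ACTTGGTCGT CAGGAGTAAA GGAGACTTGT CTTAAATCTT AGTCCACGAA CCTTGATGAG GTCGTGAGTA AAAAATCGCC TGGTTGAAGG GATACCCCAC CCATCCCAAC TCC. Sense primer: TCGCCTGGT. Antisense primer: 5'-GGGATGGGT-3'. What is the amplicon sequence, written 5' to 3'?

The forward primer matches the template at positions 166–174.
Taking the reverse complement of GGGATGGGT gives ACCCATCCC, found at positions 189–197 on the template; the primer anneals here to the top strand with its 3' end pointing upstream.
The product is the template from position 166 through 197 (32 bp).

5'-TCGCCTGGTTGAAGGGATACCCCACCCATCCC-3'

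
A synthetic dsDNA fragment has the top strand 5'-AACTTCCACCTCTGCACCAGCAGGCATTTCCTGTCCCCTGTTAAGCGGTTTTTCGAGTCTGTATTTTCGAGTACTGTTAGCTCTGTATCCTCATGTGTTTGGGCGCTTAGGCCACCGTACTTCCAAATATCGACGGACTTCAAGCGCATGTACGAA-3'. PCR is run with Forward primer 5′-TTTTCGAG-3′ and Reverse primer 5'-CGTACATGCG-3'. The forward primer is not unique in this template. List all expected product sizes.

The forward primer TTTTCGAG matches the top strand at positions 50–57, 64–71.
The reverse primer's reverse complement is CGCATGTACG, matching at positions 145–154.
Each forward site pairs with the reverse site to give a product ending at position 154: sizes 105, 91 bp.

105 bp, 91 bp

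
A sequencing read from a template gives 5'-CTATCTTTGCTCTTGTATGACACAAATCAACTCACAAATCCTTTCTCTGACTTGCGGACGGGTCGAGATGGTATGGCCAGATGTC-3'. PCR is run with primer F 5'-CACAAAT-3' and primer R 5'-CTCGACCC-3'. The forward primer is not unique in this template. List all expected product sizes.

47 bp, 35 bp

The forward primer CACAAAT matches the top strand at positions 21–27, 33–39.
The reverse primer's reverse complement is GGGTCGAG, matching at positions 60–67.
Each forward site pairs with the reverse site to give a product ending at position 67: sizes 47, 35 bp.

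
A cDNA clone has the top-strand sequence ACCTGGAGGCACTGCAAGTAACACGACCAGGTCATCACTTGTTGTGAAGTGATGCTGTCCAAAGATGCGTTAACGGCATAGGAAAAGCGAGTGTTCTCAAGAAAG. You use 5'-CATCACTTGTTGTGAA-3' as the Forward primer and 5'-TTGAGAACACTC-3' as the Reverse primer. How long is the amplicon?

68 bp

Scanning the template, CATCACTTGTTGTGAA occurs at positions 33–48; this primer anneals to the bottom strand there with its 3' end pointing downstream.
The reverse primer's reverse complement is GAGTGTTCTCAA, which matches the template at positions 89–100.
Product length = (reverse-primer end) − (forward-primer start) + 1 = 100 − 33 + 1 = 68 bp.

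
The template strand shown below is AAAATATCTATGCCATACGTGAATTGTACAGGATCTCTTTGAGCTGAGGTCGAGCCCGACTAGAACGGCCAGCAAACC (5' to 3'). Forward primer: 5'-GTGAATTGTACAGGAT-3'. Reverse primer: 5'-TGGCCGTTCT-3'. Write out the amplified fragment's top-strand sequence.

The forward primer matches the template at positions 19–34.
The reverse primer's reverse complement is AGAACGGCCA, which matches the template at positions 62–71.
The product is the template from position 19 through 71 (53 bp).

5'-GTGAATTGTACAGGATCTCTTTGAGCTGAGGTCGAGCCCGACTAGAACGGCCA-3'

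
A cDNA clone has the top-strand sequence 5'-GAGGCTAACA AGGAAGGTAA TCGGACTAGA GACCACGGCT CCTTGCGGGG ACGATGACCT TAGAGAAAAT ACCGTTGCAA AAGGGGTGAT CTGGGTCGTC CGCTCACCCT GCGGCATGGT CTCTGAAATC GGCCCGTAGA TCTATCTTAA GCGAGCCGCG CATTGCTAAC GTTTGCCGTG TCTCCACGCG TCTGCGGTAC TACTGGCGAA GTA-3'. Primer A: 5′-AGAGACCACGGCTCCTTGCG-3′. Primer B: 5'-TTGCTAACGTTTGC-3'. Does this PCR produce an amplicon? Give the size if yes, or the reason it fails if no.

No product — both primers anneal to the same strand and extend in the same direction.

Primer A (AGAGACCACGGCTCCTTGCG) matches the top strand at positions 28–47 (3' end points downstream).
Primer B (TTGCTAACGTTTGC) also matches the top strand directly, at positions 163–176 — its reverse complement GCAAACGTTAGCAA is not present.
Both primers anneal to the bottom strand with 3' ends pointing the same way, so neither can prime synthesis back toward the other.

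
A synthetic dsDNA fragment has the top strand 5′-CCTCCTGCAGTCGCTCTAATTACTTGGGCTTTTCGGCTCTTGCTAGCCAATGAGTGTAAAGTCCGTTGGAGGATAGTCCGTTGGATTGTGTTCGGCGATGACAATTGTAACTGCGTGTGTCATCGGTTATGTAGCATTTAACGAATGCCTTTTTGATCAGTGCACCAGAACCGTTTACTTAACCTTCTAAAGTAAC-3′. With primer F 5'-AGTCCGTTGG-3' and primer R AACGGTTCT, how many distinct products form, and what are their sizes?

Two products: 116 bp, 101 bp

The forward primer AGTCCGTTGG matches the top strand at positions 60–69, 75–84.
The reverse primer's reverse complement is AGAACCGTT, matching at positions 167–175.
Each forward site pairs with the reverse site to give a product ending at position 175: sizes 116, 101 bp.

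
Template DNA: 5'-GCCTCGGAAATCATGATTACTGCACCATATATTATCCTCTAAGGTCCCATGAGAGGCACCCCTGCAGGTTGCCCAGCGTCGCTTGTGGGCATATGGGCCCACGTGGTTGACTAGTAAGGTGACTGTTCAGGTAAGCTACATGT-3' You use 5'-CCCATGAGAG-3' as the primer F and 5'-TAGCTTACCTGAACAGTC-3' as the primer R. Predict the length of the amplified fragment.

The forward primer matches the template at positions 46–55.
Taking the reverse complement of TAGCTTACCTGAACAGTC gives GACTGTTCAGGTAAGCTA, found at positions 121–138 on the template; the primer anneals here to the top strand with its 3' end pointing upstream.
The product runs from position 46 to position 138, so its length is 138 − 46 + 1 = 93 bp.

93 bp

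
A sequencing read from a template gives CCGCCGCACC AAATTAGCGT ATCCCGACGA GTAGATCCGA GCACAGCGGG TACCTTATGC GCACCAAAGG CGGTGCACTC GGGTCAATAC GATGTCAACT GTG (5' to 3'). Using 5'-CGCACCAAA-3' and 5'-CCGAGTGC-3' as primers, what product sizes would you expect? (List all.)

The forward primer CGCACCAAA matches the top strand at positions 5–13, 60–68.
The reverse primer's reverse complement is GCACTCGG, matching at positions 75–82.
Each forward site pairs with the reverse site to give a product ending at position 82: sizes 78, 23 bp.

78 bp, 23 bp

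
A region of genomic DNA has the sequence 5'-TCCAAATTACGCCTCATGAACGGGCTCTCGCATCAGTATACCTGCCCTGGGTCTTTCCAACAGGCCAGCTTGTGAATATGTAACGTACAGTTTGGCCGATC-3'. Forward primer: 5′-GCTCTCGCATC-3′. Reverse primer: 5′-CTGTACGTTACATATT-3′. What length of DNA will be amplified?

67 bp

The forward primer matches the template at positions 24–34.
Taking the reverse complement of CTGTACGTTACATATT gives AATATGTAACGTACAG, found at positions 75–90 on the template; the primer anneals here to the top strand with its 3' end pointing upstream.
The product runs from position 24 to position 90, so its length is 90 − 24 + 1 = 67 bp.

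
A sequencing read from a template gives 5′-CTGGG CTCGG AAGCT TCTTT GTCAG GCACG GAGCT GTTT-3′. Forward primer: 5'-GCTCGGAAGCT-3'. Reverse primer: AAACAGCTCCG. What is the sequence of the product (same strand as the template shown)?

Scanning the template, GCTCGGAAGCT occurs at positions 5–15; this primer anneals to the bottom strand there with its 3' end pointing downstream.
Taking the reverse complement of AAACAGCTCCG gives CGGAGCTGTTT, found at positions 29–39 on the template; the primer anneals here to the top strand with its 3' end pointing upstream.
The product is the template from position 5 through 39 (35 bp).

5'-GCTCGGAAGCTTCTTTGTCAGGCACGGAGCTGTTT-3'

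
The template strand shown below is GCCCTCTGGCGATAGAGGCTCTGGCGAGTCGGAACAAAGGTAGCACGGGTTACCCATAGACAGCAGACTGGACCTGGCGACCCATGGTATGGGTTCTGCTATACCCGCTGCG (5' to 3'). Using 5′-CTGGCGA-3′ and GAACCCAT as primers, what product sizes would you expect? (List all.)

The forward primer CTGGCGA matches the top strand at positions 6–12, 21–27, 74–80.
The reverse primer's reverse complement is ATGGGTTC, matching at positions 89–96.
Each forward site pairs with the reverse site to give a product ending at position 96: sizes 91, 76, 23 bp.

91 bp, 76 bp, 23 bp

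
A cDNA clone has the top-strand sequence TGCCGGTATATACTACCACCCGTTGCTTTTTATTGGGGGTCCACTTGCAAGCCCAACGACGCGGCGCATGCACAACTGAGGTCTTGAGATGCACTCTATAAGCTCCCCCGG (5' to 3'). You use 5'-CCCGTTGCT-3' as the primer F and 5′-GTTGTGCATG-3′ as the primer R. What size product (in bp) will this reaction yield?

58 bp

Forward primer CCCGTTGCT is found on the top strand at positions 19–27.
The reverse primer's reverse complement is CATGCACAAC, which matches the template at positions 67–76.
Amplicon spans positions 19–76: 58 bp.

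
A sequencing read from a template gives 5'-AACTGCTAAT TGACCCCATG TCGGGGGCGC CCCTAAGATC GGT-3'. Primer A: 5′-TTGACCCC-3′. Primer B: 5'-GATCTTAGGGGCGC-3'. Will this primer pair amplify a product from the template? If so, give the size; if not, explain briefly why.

Yes — a 31 bp product.

Primer A (TTGACCCC) matches the top strand at positions 10–17; it acts as a forward primer.
Primer B's reverse complement is GCGCCCCTAAGATC, matching the top strand at positions 27–40; it acts as a reverse primer.
The 3' ends face each other across positions 10–40, giving a 31 bp product.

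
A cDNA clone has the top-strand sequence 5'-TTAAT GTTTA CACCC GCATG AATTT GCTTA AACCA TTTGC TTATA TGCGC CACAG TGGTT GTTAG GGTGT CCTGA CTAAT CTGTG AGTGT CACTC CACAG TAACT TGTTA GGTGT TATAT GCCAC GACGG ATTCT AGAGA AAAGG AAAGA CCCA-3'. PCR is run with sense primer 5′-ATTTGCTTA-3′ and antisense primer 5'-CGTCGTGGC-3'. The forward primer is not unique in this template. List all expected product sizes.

The forward primer ATTTGCTTA matches the top strand at positions 22–30, 35–43.
The reverse primer's reverse complement is GCCACGACG, matching at positions 121–129.
Each forward site pairs with the reverse site to give a product ending at position 129: sizes 108, 95 bp.

108 bp, 95 bp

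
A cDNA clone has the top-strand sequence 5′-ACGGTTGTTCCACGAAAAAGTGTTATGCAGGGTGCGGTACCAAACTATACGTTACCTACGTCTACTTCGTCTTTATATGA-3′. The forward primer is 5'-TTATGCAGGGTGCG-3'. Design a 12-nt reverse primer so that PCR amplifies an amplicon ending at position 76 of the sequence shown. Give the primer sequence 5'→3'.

5'-ATAAAGACGAAG-3'

The forward primer binds at positions 23–36; the product's 3' end on the top strand is position 76.
The reverse primer anneals to the top strand over positions 65–76, i.e. to CTTCGTCTTTAT.
Its sequence written 5'→3' is the reverse complement: ATAAAGACGAAG.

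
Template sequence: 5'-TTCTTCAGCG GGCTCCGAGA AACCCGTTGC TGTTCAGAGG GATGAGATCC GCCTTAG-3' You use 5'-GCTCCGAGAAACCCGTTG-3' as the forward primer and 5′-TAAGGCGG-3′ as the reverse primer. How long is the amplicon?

Scanning the template, GCTCCGAGAAACCCGTTG occurs at positions 12–29; this primer anneals to the bottom strand there with its 3' end pointing downstream.
Taking the reverse complement of TAAGGCGG gives CCGCCTTA, found at positions 49–56 on the template; the primer anneals here to the top strand with its 3' end pointing upstream.
The product runs from position 12 to position 56, so its length is 56 − 12 + 1 = 45 bp.

45 bp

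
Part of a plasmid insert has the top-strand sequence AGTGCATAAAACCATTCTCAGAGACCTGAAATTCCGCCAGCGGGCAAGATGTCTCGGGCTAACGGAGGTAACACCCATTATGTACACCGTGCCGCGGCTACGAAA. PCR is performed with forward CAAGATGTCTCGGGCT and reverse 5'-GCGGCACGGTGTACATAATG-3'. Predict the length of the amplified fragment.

Scanning the template, CAAGATGTCTCGGGCT occurs at positions 45–60; this primer anneals to the bottom strand there with its 3' end pointing downstream.
Reverse complement of the reverse primer: CATTATGTACACCGTGCCGC. This occurs on the top strand at positions 76–95.
Amplicon spans positions 45–95: 51 bp.

51 bp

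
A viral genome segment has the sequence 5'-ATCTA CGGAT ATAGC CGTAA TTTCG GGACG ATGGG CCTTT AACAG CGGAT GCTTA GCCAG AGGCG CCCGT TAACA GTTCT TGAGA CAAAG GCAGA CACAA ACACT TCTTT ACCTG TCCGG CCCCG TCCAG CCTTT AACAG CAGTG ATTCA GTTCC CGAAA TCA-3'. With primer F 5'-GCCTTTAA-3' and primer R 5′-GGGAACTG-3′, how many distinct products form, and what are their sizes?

Two products: 122 bp, 27 bp

The forward primer GCCTTTAA matches the top strand at positions 35–42, 130–137.
The reverse primer's reverse complement is CAGTTCCC, matching at positions 149–156.
Each forward site pairs with the reverse site to give a product ending at position 156: sizes 122, 27 bp.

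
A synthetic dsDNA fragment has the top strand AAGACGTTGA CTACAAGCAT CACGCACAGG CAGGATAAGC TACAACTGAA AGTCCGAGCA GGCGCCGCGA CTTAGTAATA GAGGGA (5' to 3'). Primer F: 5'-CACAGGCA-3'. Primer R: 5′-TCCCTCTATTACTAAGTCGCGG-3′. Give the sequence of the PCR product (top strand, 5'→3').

5'-CACAGGCAGGATAAGCTACAACTGAAAGTCCGAGCAGGCGCCGCGACTTAGTAATAGAGGGA-3'

The forward primer matches the template at positions 25–32.
The reverse primer's reverse complement is CCGCGACTTAGTAATAGAGGGA, which matches the template at positions 65–86.
The product is the template from position 25 through 86 (62 bp).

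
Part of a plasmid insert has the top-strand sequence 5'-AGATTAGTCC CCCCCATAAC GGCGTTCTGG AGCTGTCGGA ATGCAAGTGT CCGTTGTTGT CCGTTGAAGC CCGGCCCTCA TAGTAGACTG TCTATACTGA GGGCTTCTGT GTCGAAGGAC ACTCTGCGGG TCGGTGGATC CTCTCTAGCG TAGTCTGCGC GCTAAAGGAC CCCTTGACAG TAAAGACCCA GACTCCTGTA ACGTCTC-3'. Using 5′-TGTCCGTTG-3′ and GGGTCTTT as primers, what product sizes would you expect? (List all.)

The forward primer TGTCCGTTG matches the top strand at positions 48–56, 58–66.
The reverse primer's reverse complement is AAAGACCC, matching at positions 182–189.
Each forward site pairs with the reverse site to give a product ending at position 189: sizes 142, 132 bp.

142 bp, 132 bp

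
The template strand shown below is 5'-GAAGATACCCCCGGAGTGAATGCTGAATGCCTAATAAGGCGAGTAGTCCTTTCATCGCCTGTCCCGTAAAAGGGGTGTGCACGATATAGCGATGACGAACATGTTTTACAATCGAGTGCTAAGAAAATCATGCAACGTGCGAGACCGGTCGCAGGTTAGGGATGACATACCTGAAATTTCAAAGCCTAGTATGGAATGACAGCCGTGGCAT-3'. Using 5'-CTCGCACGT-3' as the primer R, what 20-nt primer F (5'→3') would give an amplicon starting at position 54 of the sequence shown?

The reverse primer's reverse complement ACGTGCGAG matches the template at positions 135–143; the product starts at position 54.
The forward primer is identical to the top strand over positions 54–73: ATCGCCTGTCCCGTAAAAGG.

5'-ATCGCCTGTCCCGTAAAAGG-3'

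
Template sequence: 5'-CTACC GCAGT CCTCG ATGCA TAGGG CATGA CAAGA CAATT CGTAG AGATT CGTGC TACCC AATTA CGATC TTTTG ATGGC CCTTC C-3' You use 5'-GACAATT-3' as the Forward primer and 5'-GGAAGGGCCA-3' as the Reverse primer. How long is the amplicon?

53 bp

Scanning the template, GACAATT occurs at positions 34–40; this primer anneals to the bottom strand there with its 3' end pointing downstream.
Reverse complement of the reverse primer: TGGCCCTTCC. This occurs on the top strand at positions 77–86.
Amplicon spans positions 34–86: 53 bp.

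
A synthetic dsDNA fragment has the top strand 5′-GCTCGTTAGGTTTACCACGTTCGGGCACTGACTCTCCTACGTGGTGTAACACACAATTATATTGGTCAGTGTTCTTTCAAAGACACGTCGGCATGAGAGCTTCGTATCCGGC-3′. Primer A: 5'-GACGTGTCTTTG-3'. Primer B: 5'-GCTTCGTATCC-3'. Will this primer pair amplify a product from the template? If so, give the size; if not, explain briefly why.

Primer A (GACGTGTCTTTG) has reverse complement CAAAGACACGTC, which matches the top strand at positions 78–89; primer A anneals to the top strand there with its 3' end pointing upstream toward position 78.
Primer B (GCTTCGTATCC) matches the top strand directly at positions 99–109; it anneals to the bottom strand with its 3' end pointing downstream toward position 109.
The 3' ends diverge (primer A extends toward position 1, primer B toward position 112), so the primers never converge on a shared product.

No product — the primers' 3' ends point away from each other.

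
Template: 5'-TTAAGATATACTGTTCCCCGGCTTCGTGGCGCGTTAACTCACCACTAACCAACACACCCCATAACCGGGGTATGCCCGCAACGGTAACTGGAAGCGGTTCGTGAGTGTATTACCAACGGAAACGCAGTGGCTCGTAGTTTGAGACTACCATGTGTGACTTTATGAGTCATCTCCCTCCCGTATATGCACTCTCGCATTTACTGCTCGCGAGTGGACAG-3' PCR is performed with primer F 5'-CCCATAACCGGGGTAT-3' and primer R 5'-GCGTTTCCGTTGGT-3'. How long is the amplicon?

Scanning the template, CCCATAACCGGGGTAT occurs at positions 58–73; this primer anneals to the bottom strand there with its 3' end pointing downstream.
Taking the reverse complement of GCGTTTCCGTTGGT gives ACCAACGGAAACGC, found at positions 112–125 on the template; the primer anneals here to the top strand with its 3' end pointing upstream.
The product runs from position 58 to position 125, so its length is 125 − 58 + 1 = 68 bp.

68 bp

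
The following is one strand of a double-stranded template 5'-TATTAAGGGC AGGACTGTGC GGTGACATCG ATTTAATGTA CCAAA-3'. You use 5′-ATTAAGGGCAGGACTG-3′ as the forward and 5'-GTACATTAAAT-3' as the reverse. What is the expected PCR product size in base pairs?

The forward primer matches the template at positions 2–17.
Taking the reverse complement of GTACATTAAAT gives ATTTAATGTAC, found at positions 31–41 on the template; the primer anneals here to the top strand with its 3' end pointing upstream.
Product length = (reverse-primer end) − (forward-primer start) + 1 = 41 − 2 + 1 = 40 bp.

40 bp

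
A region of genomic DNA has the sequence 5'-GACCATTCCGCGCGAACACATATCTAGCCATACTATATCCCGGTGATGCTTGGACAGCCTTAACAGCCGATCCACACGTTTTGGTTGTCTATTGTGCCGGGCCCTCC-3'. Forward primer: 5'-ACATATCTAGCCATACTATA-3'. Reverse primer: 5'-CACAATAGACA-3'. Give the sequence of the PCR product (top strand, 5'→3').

The forward primer matches the template at positions 18–37.
Taking the reverse complement of CACAATAGACA gives TGTCTATTGTG, found at positions 86–96 on the template; the primer anneals here to the top strand with its 3' end pointing upstream.
The product is the template from position 18 through 96 (79 bp).

5'-ACATATCTAGCCATACTATATCCCGGTGATGCTTGGACAGCCTTAACAGCCGATCCACACGTTTTGGTTGTCTATTGTG-3'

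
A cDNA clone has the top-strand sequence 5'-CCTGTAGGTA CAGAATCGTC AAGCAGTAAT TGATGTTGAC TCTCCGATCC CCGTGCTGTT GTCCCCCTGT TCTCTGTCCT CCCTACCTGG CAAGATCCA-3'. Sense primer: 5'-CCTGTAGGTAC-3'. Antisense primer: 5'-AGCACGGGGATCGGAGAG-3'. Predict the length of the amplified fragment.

Forward primer CCTGTAGGTAC is found on the top strand at positions 1–11.
The reverse primer's reverse complement is CTCTCCGATCCCCGTGCT, which matches the template at positions 40–57.
Product length = (reverse-primer end) − (forward-primer start) + 1 = 57 − 1 + 1 = 57 bp.

57 bp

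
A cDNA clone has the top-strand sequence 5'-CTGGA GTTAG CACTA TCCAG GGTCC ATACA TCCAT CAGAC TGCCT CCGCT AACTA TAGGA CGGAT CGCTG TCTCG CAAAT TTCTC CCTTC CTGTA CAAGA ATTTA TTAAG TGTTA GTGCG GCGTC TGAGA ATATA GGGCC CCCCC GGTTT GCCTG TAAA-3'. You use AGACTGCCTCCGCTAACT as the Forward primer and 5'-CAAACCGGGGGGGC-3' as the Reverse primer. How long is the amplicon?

Scanning the template, AGACTGCCTCCGCTAACT occurs at positions 37–54; this primer anneals to the bottom strand there with its 3' end pointing downstream.
Reverse complement of the reverse primer: GCCCCCCCGGTTTG. This occurs on the top strand at positions 138–151.
The product runs from position 37 to position 151, so its length is 151 − 37 + 1 = 115 bp.

115 bp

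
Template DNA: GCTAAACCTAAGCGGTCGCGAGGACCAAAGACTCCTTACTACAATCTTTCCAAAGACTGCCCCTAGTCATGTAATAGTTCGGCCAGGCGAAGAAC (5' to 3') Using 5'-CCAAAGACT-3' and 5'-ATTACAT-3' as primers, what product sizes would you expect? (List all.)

The forward primer CCAAAGACT matches the top strand at positions 25–33, 50–58.
The reverse primer's reverse complement is ATGTAAT, matching at positions 69–75.
Each forward site pairs with the reverse site to give a product ending at position 75: sizes 51, 26 bp.

51 bp, 26 bp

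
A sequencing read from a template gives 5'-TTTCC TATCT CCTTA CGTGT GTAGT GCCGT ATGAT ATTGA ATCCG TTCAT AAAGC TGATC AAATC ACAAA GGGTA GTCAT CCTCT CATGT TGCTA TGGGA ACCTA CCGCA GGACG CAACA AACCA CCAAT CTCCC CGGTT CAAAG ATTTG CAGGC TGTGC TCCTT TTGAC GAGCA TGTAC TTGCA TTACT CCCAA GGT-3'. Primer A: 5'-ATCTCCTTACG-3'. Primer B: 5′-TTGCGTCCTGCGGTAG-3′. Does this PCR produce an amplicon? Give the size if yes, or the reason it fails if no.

Yes — a 112 bp product.

Primer A (ATCTCCTTACG) matches the top strand at positions 7–17; it acts as a forward primer.
Primer B's reverse complement is CTACCGCAGGACGCAA, matching the top strand at positions 103–118; it acts as a reverse primer.
The 3' ends face each other across positions 7–118, giving a 112 bp product.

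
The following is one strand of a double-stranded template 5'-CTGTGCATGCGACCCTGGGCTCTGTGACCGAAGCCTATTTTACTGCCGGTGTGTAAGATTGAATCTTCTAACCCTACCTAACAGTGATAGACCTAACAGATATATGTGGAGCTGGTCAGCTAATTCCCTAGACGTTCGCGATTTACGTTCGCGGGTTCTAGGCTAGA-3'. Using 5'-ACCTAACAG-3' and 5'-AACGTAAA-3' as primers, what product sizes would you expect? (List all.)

74 bp, 59 bp

The forward primer ACCTAACAG matches the top strand at positions 76–84, 91–99.
The reverse primer's reverse complement is TTTACGTT, matching at positions 142–149.
Each forward site pairs with the reverse site to give a product ending at position 149: sizes 74, 59 bp.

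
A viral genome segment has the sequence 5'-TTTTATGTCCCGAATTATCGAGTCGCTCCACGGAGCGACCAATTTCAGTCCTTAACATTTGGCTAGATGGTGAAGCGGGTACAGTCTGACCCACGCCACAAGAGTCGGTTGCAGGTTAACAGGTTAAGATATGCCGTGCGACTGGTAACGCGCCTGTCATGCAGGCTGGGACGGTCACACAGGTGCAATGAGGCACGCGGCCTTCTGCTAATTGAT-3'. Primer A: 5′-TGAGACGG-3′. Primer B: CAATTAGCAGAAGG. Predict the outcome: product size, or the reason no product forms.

Primer A (TGAGACGG) does not match the top strand, and its reverse complement CCGTCTCA does not match either.
With no annealing site for primer A, no amplification occurs.

No product — primer A has no binding site in the template.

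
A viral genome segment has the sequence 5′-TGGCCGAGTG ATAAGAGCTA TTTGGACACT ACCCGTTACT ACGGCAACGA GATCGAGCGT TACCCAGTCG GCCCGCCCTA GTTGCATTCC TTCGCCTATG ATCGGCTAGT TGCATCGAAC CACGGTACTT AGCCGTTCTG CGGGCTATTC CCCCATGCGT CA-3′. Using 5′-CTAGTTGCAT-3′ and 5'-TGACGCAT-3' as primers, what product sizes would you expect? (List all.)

The forward primer CTAGTTGCAT matches the top strand at positions 78–87, 106–115.
The reverse primer's reverse complement is ATGCGTCA, matching at positions 155–162.
Each forward site pairs with the reverse site to give a product ending at position 162: sizes 85, 57 bp.

85 bp, 57 bp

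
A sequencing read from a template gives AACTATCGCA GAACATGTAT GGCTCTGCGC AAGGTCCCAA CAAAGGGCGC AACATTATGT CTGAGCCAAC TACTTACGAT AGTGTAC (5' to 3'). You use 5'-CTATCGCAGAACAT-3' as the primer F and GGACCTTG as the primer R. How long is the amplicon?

35 bp

Forward primer CTATCGCAGAACAT is found on the top strand at positions 3–16.
Reverse complement of the reverse primer: CAAGGTCC. This occurs on the top strand at positions 30–37.
Product length = (reverse-primer end) − (forward-primer start) + 1 = 37 − 3 + 1 = 35 bp.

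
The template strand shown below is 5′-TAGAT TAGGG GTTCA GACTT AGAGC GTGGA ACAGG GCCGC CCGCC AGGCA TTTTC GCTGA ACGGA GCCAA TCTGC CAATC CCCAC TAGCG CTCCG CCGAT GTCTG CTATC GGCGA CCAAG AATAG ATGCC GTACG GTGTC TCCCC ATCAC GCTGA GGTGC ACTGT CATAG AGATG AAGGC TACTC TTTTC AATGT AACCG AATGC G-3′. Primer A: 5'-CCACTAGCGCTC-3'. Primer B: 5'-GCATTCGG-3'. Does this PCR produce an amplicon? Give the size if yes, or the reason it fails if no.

Yes — a 124 bp product.

Primer A (CCACTAGCGCTC) matches the top strand at positions 82–93; it acts as a forward primer.
Primer B's reverse complement is CCGAATGC, matching the top strand at positions 198–205; it acts as a reverse primer.
The 3' ends face each other across positions 82–205, giving a 124 bp product.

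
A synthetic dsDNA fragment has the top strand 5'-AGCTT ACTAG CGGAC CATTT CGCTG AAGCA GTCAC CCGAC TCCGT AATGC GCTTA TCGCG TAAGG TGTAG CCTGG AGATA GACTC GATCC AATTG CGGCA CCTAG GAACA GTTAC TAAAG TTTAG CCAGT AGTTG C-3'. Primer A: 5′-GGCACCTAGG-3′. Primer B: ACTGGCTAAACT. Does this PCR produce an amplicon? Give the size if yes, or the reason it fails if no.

Primer A (GGCACCTAGG) matches the top strand at positions 97–106; it acts as a forward primer.
Primer B's reverse complement is AGTTTAGCCAGT, matching the top strand at positions 119–130; it acts as a reverse primer.
The 3' ends face each other across positions 97–130, giving a 34 bp product.

Yes — a 34 bp product.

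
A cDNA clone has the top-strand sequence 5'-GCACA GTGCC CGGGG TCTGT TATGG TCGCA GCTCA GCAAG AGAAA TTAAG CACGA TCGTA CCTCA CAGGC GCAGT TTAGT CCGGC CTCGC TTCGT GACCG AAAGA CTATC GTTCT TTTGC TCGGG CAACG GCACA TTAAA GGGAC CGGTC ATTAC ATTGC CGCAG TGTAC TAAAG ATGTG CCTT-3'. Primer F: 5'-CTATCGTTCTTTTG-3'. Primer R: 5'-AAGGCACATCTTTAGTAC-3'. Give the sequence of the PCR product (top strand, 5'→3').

Forward primer CTATCGTTCTTTTG is found on the top strand at positions 106–119.
Reverse complement of the reverse primer: GTACTAAAGATGTGCCTT. This occurs on the top strand at positions 167–184.
The product is the template from position 106 through 184 (79 bp).

5'-CTATCGTTCTTTTGCTCGGGCAACGGCACATTAAAGGGACCGGTCATTACATTGCCGCAGTGTACTAAAGATGTGCCTT-3'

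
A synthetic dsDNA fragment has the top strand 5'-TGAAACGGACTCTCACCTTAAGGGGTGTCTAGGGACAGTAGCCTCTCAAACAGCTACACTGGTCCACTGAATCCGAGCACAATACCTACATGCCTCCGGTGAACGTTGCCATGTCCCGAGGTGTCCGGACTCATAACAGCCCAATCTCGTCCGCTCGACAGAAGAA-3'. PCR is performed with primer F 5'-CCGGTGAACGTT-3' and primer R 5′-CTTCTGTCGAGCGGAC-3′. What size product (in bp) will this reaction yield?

Forward primer CCGGTGAACGTT is found on the top strand at positions 96–107.
The reverse primer's reverse complement is GTCCGCTCGACAGAAG, which matches the template at positions 149–164.
Product length = (reverse-primer end) − (forward-primer start) + 1 = 164 − 96 + 1 = 69 bp.

69 bp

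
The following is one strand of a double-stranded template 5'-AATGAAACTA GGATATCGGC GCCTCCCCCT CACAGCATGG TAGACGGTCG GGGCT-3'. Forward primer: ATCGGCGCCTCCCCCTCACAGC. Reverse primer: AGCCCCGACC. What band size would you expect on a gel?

41 bp

Forward primer ATCGGCGCCTCCCCCTCACAGC is found on the top strand at positions 15–36.
Taking the reverse complement of AGCCCCGACC gives GGTCGGGGCT, found at positions 46–55 on the template; the primer anneals here to the top strand with its 3' end pointing upstream.
The product runs from position 15 to position 55, so its length is 55 − 15 + 1 = 41 bp.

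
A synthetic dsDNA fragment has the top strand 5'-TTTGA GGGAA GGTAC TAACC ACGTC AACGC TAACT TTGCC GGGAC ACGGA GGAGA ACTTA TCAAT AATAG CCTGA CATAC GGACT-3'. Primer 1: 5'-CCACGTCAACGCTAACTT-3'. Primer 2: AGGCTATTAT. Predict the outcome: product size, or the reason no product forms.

Yes — a 55 bp product.

Primer 1 (CCACGTCAACGCTAACTT) matches the top strand at positions 19–36; it acts as a forward primer.
Primer 2's reverse complement is ATAATAGCCT, matching the top strand at positions 64–73; it acts as a reverse primer.
The 3' ends face each other across positions 19–73, giving a 55 bp product.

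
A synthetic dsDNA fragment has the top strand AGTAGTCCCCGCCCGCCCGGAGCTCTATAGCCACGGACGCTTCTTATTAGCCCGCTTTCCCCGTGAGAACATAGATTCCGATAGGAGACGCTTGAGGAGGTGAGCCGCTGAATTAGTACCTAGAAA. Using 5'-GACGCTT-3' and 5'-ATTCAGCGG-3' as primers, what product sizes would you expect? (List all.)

The forward primer GACGCTT matches the top strand at positions 36–42, 87–93.
The reverse primer's reverse complement is CCGCTGAAT, matching at positions 105–113.
Each forward site pairs with the reverse site to give a product ending at position 113: sizes 78, 27 bp.

78 bp, 27 bp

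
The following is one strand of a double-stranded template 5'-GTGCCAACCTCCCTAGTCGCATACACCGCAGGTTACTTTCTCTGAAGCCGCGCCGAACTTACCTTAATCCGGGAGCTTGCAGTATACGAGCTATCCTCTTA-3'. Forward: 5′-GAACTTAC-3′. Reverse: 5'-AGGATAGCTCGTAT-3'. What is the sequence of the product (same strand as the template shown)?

Scanning the template, GAACTTAC occurs at positions 55–62; this primer anneals to the bottom strand there with its 3' end pointing downstream.
Taking the reverse complement of AGGATAGCTCGTAT gives ATACGAGCTATCCT, found at positions 84–97 on the template; the primer anneals here to the top strand with its 3' end pointing upstream.
The product is the template from position 55 through 97 (43 bp).

5'-GAACTTACCTTAATCCGGGAGCTTGCAGTATACGAGCTATCCT-3'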